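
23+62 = 85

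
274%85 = 19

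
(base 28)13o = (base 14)47A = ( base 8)1574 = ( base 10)892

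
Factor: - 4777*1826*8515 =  - 74274659030 = - 2^1*5^1*11^1*13^1*17^1*83^1*131^1*281^1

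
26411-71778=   -  45367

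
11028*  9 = 99252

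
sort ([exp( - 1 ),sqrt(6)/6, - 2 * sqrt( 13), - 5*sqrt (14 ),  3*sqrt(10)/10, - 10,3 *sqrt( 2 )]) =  [  -  5*sqrt(14 ) ,  -  10, - 2*sqrt (13 ),  exp( - 1),sqrt(6) /6 , 3 * sqrt (10)/10,3*sqrt( 2 ) ] 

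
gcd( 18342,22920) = 6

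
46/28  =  23/14 =1.64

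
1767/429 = 4+17/143 = 4.12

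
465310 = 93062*5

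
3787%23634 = 3787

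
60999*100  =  6099900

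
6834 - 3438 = 3396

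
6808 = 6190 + 618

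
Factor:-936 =-2^3*3^2 *13^1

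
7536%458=208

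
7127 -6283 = 844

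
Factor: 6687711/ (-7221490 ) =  - 2^ ( - 1 ) * 3^3*5^( - 1) * 247693^1 * 722149^(  -  1)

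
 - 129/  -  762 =43/254 = 0.17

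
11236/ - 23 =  - 489+11/23 = - 488.52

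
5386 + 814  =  6200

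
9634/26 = 4817/13 = 370.54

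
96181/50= 1923 + 31/50= 1923.62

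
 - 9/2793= - 3/931=-  0.00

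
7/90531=1/12933=0.00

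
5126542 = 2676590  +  2449952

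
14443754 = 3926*3679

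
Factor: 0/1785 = 0 = 0^1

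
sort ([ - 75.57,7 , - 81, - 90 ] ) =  [ - 90, - 81, - 75.57, 7 ]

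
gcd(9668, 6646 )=2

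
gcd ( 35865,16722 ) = 9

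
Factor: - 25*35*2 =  - 1750 = - 2^1*5^3*7^1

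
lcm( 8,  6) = 24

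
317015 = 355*893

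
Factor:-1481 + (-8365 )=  - 2^1*3^2*547^1 = - 9846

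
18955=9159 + 9796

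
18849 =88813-69964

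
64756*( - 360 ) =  - 23312160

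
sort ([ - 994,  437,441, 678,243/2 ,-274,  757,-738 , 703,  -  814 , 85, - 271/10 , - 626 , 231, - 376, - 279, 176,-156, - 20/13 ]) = [ - 994,-814 ,-738, - 626, - 376,  -  279 , - 274, - 156, - 271/10,  -  20/13,85,243/2, 176 , 231,437, 441,  678, 703 , 757] 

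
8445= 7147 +1298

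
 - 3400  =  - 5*680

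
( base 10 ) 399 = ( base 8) 617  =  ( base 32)CF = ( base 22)I3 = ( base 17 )168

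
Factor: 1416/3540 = 2/5 = 2^1 * 5^( - 1 )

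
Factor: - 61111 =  - 23^1*2657^1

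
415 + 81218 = 81633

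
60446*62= 3747652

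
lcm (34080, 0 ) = 0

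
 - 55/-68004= 55/68004=   0.00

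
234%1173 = 234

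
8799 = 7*1257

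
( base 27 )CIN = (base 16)2429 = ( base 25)ek7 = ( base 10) 9257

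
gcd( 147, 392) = 49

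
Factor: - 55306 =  - 2^1* 27653^1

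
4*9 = 36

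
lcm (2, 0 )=0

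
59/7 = 8 + 3/7 = 8.43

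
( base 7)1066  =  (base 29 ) DE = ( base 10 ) 391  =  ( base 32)c7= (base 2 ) 110000111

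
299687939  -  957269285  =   - 657581346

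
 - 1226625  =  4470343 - 5696968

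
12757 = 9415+3342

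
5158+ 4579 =9737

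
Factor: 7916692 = 2^2*7^1*19^1*23^1*647^1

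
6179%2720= 739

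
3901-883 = 3018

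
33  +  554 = 587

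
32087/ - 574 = -56  +  57/574 = - 55.90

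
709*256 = 181504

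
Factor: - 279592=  - 2^3*34949^1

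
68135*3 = 204405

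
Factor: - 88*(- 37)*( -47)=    - 2^3 * 11^1*37^1 * 47^1=- 153032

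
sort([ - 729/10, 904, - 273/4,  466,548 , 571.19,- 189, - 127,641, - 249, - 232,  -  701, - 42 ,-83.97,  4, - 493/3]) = [ - 701, - 249, - 232, - 189, - 493/3, -127,  -  83.97  , - 729/10, - 273/4, - 42, 4,  466 , 548, 571.19, 641,  904]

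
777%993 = 777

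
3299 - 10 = 3289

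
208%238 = 208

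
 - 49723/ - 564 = 49723/564 = 88.16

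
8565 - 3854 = 4711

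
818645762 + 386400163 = 1205045925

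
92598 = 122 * 759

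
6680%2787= 1106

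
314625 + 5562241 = 5876866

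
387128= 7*55304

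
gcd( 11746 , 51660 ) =14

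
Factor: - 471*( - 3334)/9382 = 785157/4691 = 3^1 * 157^1*1667^1 * 4691^ ( - 1)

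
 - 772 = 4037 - 4809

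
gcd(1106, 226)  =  2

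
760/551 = 40/29 = 1.38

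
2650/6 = 441 + 2/3 = 441.67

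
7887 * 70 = 552090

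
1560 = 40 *39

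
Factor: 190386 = 2^1*3^2* 7^1*1511^1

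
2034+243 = 2277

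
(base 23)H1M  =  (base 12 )5292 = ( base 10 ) 9038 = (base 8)21516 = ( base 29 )ALJ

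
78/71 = 78/71 = 1.10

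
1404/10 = 140 + 2/5 = 140.40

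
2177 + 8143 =10320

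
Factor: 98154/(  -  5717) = - 2^1*3^2 * 7^1*19^1*41^1*5717^ ( - 1)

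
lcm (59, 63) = 3717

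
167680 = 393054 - 225374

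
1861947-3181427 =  - 1319480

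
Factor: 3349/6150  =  2^(- 1)*3^( - 1)*5^(-2)*17^1*41^ (-1 )*197^1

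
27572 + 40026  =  67598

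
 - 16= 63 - 79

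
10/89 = 10/89 = 0.11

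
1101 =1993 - 892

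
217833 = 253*861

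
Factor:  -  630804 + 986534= 2^1*5^1 *35573^1=355730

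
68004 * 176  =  11968704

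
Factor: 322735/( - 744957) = -3^( - 4)*5^1*7^1*17^(-1) * 541^( - 1 )*9221^1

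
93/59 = 93/59 = 1.58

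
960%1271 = 960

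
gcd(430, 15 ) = 5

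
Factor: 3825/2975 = 3^2*7^ ( - 1) = 9/7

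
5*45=225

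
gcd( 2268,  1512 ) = 756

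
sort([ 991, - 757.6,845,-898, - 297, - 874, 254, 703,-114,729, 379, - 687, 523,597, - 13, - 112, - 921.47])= [ - 921.47, - 898, - 874, - 757.6,-687, - 297, - 114,  -  112, - 13, 254,379,523, 597,  703,  729 , 845,991]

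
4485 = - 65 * ( - 69)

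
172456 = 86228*2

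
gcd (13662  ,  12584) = 22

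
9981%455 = 426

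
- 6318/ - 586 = 3159/293= 10.78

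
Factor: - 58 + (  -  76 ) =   -  134 = - 2^1*67^1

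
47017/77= 610+47/77 = 610.61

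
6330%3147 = 36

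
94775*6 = 568650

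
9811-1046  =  8765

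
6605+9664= 16269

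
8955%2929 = 168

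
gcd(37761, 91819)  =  1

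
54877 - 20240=34637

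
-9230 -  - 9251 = 21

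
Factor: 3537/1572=9/4 = 2^( - 2)*3^2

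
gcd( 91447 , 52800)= 1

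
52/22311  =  52/22311 = 0.00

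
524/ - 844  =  - 131/211 = - 0.62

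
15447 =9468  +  5979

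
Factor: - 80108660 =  - 2^2*5^1*4005433^1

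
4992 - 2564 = 2428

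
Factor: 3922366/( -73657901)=  -  2^1*7^1*29^1 * 59^(  -  1)*277^( - 1)*4507^(  -  1 )*9661^1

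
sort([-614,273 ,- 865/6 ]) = [ - 614, - 865/6, 273 ] 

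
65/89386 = 65/89386= 0.00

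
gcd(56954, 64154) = 2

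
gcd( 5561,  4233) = 83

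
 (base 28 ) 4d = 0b1111101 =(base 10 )125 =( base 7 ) 236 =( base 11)104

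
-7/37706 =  - 1+37699/37706 = - 0.00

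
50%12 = 2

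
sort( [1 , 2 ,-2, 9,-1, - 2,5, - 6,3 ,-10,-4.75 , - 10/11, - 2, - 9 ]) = [ -10 , - 9, - 6, - 4.75,  -  2, - 2, - 2, - 1,-10/11, 1,2,3,5,9] 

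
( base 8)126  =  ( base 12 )72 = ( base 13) 68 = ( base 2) 1010110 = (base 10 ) 86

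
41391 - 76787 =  - 35396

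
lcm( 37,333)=333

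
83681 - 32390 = 51291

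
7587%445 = 22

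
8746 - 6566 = 2180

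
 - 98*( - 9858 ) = 966084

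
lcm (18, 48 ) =144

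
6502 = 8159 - 1657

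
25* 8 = 200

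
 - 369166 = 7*( - 52738 )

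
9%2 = 1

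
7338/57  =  128 + 14/19 = 128.74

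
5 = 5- 0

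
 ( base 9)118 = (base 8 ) 142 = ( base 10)98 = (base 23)46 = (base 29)3B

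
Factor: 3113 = 11^1*283^1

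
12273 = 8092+4181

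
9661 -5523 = 4138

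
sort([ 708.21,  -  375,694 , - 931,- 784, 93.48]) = [  -  931, - 784, -375, 93.48 , 694, 708.21 ]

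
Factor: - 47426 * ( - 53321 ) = 2528801746 =2^1*23^1 * 71^1*751^1*1031^1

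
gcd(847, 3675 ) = 7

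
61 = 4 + 57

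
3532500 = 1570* 2250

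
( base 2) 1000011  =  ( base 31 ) 25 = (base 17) 3g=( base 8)103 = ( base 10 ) 67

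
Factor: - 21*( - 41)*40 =2^3*3^1*5^1*7^1 *41^1= 34440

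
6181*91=562471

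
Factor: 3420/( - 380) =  -3^2 = - 9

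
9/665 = 9/665 = 0.01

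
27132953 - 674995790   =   - 647862837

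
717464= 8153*88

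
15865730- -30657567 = 46523297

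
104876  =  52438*2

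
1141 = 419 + 722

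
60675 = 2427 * 25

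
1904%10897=1904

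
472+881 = 1353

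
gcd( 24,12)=12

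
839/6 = 839/6 = 139.83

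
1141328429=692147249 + 449181180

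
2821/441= 6 + 25/63 = 6.40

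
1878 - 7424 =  - 5546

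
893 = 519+374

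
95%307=95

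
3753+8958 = 12711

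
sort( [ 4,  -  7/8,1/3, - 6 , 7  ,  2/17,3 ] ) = [ - 6, - 7/8, 2/17, 1/3,3, 4, 7 ]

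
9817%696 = 73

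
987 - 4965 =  - 3978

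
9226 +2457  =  11683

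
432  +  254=686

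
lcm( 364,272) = 24752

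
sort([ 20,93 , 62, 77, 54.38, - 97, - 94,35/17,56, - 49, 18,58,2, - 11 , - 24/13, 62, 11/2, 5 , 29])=[ - 97, - 94, - 49, - 11, -24/13,2, 35/17,5, 11/2,18,20,29,54.38,56, 58, 62,62,77, 93 ] 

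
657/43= 657/43  =  15.28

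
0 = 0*51517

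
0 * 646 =0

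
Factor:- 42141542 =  - 2^1*113^1*263^1*709^1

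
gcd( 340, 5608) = 4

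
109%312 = 109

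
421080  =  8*52635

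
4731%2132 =467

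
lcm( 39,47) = 1833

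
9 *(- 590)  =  -5310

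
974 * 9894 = 9636756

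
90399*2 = 180798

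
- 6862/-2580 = 3431/1290 = 2.66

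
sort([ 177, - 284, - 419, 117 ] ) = [ - 419, - 284, 117, 177]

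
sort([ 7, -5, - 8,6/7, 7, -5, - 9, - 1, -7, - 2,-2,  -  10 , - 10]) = [-10, - 10, - 9, - 8, - 7, - 5, - 5, - 2,  -  2,- 1,6/7, 7,7]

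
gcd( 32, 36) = 4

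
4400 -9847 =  - 5447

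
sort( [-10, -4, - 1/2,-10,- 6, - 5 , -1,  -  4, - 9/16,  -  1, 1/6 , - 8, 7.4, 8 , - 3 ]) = [ - 10, - 10, - 8, - 6,-5,-4, - 4,-3, - 1,-1, - 9/16, - 1/2, 1/6, 7.4,8]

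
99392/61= 1629 + 23/61=1629.38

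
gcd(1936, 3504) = 16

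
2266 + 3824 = 6090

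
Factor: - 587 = -587^1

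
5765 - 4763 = 1002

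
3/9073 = 3/9073 = 0.00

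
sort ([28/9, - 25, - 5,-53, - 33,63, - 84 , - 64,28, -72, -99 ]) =[ - 99, - 84, - 72, - 64, - 53, - 33,-25,  -  5,28/9,  28,63 ] 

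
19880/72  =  276 + 1/9 = 276.11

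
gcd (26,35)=1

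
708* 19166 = 13569528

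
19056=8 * 2382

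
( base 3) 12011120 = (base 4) 322320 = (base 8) 7270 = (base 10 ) 3768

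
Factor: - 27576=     -  2^3  *  3^2*383^1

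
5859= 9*651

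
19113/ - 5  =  -3823 + 2/5  =  - 3822.60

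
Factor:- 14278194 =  - 2^1 * 3^6*7^1*1399^1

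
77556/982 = 78 + 480/491= 78.98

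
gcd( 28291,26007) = 1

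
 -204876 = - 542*378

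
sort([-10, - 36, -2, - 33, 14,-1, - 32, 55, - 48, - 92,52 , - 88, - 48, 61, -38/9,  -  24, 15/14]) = [ - 92, - 88, -48,-48, - 36, - 33,-32, - 24, - 10,-38/9,-2, - 1, 15/14,14,52, 55,61]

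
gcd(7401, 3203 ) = 1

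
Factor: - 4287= - 3^1*1429^1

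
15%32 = 15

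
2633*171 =450243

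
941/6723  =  941/6723 = 0.14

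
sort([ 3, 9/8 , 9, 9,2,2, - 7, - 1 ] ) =[ - 7  ,  -  1, 9/8,2,  2, 3 , 9,9 ]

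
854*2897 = 2474038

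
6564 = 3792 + 2772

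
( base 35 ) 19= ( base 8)54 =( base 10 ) 44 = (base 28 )1g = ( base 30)1E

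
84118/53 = 1587+ 7/53 = 1587.13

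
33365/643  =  51 + 572/643 =51.89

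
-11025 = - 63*175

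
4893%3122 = 1771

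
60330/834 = 10055/139 = 72.34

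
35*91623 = 3206805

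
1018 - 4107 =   -  3089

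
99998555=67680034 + 32318521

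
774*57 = 44118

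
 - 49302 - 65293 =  - 114595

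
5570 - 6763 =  -1193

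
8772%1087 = 76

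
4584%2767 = 1817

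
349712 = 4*87428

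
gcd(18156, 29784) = 204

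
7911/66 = 119 + 19/22 = 119.86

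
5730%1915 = 1900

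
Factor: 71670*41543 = 2977386810  =  2^1*3^1*5^1 * 2389^1*41543^1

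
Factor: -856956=-2^2*3^1*71413^1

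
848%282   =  2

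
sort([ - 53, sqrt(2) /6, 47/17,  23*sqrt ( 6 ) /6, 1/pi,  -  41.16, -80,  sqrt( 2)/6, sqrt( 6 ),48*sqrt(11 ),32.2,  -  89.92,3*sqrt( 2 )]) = [- 89.92, - 80, - 53, - 41.16,sqrt(2)/6,sqrt( 2) /6, 1/pi, sqrt( 6 ),47/17,3*sqrt(2 ), 23*sqrt(6)/6,32.2, 48* sqrt(11)]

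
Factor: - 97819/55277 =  - 23^1*167^(-1) * 331^ ( - 1 )*4253^1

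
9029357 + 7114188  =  16143545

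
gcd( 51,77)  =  1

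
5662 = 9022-3360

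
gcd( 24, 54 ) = 6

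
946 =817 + 129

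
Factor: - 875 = - 5^3*7^1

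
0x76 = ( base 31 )3p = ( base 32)3M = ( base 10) 118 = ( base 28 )46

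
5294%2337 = 620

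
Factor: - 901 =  - 17^1 *53^1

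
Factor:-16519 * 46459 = - 767456221 = - 7^1 * 6637^1  *  16519^1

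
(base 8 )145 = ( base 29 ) 3e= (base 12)85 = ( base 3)10202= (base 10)101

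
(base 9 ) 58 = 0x35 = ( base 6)125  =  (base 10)53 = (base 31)1M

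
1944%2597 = 1944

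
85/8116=85/8116 =0.01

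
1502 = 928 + 574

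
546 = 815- 269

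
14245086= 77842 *183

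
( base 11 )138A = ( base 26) 2go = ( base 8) 3400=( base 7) 5140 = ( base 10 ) 1792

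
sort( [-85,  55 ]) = [ - 85,55 ]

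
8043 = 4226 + 3817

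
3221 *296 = 953416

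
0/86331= 0 = 0.00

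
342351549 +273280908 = 615632457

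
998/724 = 499/362  =  1.38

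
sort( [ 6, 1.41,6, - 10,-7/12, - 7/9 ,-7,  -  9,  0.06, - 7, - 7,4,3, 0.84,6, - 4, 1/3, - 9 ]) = [ - 10, - 9, - 9,-7, - 7 ,  -  7,-4,-7/9, - 7/12, 0.06,1/3,  0.84, 1.41, 3, 4,6, 6, 6]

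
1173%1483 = 1173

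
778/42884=389/21442 = 0.02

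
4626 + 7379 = 12005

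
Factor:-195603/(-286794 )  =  2^(-1)*3^( - 2 )*47^( - 1)*577^1 =577/846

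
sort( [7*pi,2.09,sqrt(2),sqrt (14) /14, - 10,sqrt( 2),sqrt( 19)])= [ - 10, sqrt( 14 ) /14,sqrt (2),sqrt(2),2.09,sqrt( 19 ),7*pi ]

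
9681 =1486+8195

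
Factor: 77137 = 77137^1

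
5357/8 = 5357/8= 669.62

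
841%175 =141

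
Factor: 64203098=2^1*32101549^1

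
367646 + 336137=703783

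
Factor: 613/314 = 2^( - 1)*157^( - 1)*613^1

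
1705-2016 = -311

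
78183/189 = 413  +  2/3= 413.67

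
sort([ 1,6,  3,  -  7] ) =[ - 7,1, 3, 6]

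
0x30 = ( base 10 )48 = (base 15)33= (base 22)24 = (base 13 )39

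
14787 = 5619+9168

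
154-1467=- 1313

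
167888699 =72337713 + 95550986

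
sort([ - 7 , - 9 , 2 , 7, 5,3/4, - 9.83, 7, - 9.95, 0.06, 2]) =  [ - 9.95, - 9.83,-9,-7,0.06, 3/4,  2,  2, 5,7,7]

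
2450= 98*25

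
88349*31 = 2738819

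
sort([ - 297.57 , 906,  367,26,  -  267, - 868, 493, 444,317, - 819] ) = [ - 868, - 819, - 297.57, - 267, 26,317, 367, 444, 493, 906 ] 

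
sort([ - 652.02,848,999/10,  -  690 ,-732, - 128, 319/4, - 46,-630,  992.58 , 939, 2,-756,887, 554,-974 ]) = [-974, - 756, - 732,-690,-652.02, - 630, - 128,-46,2,319/4, 999/10, 554, 848, 887,939, 992.58]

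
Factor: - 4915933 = -11^1*79^1*5657^1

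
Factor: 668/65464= 2^( - 1)*7^( - 2) = 1/98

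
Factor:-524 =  - 2^2*131^1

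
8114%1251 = 608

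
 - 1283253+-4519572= - 5802825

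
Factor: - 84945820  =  -2^2*5^1*71^1 *163^1 *367^1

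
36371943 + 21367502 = 57739445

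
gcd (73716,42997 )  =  1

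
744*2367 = 1761048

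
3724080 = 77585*48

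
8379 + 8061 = 16440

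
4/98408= 1/24602 = 0.00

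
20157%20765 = 20157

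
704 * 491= 345664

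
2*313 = 626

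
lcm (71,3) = 213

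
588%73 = 4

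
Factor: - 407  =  - 11^1*37^1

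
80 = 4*20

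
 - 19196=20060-39256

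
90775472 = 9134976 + 81640496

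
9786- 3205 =6581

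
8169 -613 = 7556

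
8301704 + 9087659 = 17389363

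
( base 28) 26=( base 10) 62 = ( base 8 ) 76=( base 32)1U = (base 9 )68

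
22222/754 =29  +  178/377 = 29.47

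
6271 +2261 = 8532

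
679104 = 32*21222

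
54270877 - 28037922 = 26232955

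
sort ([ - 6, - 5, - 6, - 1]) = [- 6, - 6,-5,  -  1 ]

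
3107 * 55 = 170885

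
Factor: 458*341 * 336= 52475808 =2^5 * 3^1*7^1*11^1*31^1 * 229^1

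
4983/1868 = 4983/1868 = 2.67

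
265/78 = 3 + 31/78 = 3.40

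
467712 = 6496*72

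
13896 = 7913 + 5983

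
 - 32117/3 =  - 10706  +  1/3 = - 10705.67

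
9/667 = 9/667 = 0.01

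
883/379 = 2 + 125/379= 2.33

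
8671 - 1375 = 7296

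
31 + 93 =124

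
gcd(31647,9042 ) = 4521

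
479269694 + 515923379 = 995193073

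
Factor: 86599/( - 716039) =-29^( - 1)*24691^( - 1) * 86599^1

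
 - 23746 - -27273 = 3527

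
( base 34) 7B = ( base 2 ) 11111001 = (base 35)74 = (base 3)100020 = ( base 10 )249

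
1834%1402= 432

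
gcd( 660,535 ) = 5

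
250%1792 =250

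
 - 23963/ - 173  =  138 + 89/173=138.51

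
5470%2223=1024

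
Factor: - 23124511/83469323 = -7^( - 1)*23^( - 2) *22541^( -1 ) * 23124511^1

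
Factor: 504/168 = 3^1 = 3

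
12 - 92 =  - 80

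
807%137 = 122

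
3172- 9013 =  - 5841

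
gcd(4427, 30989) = 4427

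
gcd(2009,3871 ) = 49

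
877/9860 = 877/9860 =0.09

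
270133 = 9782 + 260351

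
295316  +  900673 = 1195989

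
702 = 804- 102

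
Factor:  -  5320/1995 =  - 8/3 =- 2^3*3^ ( - 1)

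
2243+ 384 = 2627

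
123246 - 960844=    - 837598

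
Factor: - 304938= - 2^1*3^3  *5647^1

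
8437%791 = 527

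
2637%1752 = 885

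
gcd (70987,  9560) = 1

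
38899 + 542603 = 581502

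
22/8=11/4 = 2.75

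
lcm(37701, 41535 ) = 2450565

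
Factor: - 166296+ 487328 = 321032 =2^3  *  40129^1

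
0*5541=0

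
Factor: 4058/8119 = 2^1*23^(- 1 )*353^( - 1)*2029^1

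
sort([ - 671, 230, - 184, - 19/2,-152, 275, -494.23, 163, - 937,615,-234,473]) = [ - 937, - 671, - 494.23, - 234,-184, - 152,  -  19/2 , 163, 230,275,473,615 ]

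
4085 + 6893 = 10978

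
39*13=507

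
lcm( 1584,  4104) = 90288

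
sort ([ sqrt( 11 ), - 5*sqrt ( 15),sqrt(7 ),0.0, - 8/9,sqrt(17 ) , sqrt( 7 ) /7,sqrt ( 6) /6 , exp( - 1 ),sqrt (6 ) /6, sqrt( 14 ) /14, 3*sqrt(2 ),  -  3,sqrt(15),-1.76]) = [ - 5*sqrt ( 15 ), - 3 , - 1.76, - 8/9,0.0, sqrt(14 ) /14 , exp (-1) , sqrt ( 7 ) /7,sqrt (6)/6,sqrt(6 ) /6,sqrt ( 7), sqrt(11 ),sqrt( 15),  sqrt( 17 ), 3 *sqrt( 2 )]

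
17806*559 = 9953554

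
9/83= 9/83 = 0.11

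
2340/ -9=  - 260/1 = - 260.00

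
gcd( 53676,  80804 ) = 4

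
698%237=224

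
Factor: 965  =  5^1*193^1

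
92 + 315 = 407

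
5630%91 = 79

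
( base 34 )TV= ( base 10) 1017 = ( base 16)3f9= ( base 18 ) 329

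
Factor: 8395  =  5^1*23^1*73^1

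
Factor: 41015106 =2^1*  3^3*11^1*29^1*2381^1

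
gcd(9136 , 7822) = 2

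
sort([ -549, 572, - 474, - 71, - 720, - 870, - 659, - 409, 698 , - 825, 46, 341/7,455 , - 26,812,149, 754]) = [  -  870, - 825, - 720 ,-659, -549, - 474 , - 409,-71, - 26,46, 341/7, 149, 455, 572,698, 754,812] 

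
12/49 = 12/49 = 0.24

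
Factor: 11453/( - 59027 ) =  - 13/67 = - 13^1*  67^(-1)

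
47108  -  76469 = - 29361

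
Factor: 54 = 2^1*3^3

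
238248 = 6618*36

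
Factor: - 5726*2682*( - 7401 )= 113658133932 = 2^2*3^3*7^1*149^1*409^1  *  2467^1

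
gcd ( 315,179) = 1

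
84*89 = 7476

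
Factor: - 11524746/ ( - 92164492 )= 2^( - 1) * 3^1 * 7^(-2)*31^1 *61961^1*470227^( - 1) = 5762373/46082246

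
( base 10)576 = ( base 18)1e0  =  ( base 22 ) 144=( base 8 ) 1100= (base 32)i0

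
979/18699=979/18699 = 0.05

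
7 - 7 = 0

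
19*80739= 1534041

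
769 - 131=638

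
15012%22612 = 15012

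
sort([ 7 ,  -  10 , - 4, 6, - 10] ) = [ - 10, - 10,- 4,6, 7] 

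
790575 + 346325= 1136900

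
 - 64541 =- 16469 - 48072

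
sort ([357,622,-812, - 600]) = [ - 812 ,-600,357,622]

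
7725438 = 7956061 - 230623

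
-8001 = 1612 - 9613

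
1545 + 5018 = 6563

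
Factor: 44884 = 2^2*7^2*229^1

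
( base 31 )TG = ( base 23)1gi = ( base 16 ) 393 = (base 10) 915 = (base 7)2445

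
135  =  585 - 450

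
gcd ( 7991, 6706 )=1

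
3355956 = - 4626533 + 7982489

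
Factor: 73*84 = 2^2*3^1*7^1*73^1 =6132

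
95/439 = 95/439 = 0.22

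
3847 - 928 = 2919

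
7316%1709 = 480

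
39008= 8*4876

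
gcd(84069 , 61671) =3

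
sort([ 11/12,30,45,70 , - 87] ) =[ - 87,11/12, 30, 45,70]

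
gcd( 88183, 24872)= 1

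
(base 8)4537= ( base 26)3e7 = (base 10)2399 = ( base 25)3KO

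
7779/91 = 7779/91 = 85.48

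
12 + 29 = 41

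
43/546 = 43/546 = 0.08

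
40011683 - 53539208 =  - 13527525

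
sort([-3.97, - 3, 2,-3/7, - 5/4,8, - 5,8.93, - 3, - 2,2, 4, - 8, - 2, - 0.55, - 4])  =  [-8, - 5, - 4, - 3.97, - 3,  -  3,-2,- 2 , -5/4, - 0.55, - 3/7,2,2 , 4 , 8,8.93 ] 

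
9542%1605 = 1517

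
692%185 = 137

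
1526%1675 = 1526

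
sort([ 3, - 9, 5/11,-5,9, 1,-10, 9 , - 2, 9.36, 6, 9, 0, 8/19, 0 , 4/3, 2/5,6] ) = [ - 10, - 9 ,  -  5, - 2,0 , 0, 2/5,  8/19, 5/11,  1, 4/3,3,6,6 , 9 , 9,9, 9.36] 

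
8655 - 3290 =5365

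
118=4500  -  4382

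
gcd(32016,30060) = 12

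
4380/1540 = 219/77 = 2.84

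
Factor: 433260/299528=2^(-1 )*3^2 * 5^1*29^1*83^1*37441^(  -  1)= 108315/74882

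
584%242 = 100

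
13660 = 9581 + 4079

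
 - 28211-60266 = -88477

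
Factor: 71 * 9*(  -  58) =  - 2^1 * 3^2*29^1*71^1= -37062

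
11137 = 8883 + 2254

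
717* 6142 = 4403814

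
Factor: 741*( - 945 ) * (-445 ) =311609025 = 3^4 * 5^2 * 7^1*13^1 * 19^1*89^1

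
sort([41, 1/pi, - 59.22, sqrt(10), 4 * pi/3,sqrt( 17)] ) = [-59.22,1/pi, sqrt(10), sqrt( 17 ),4*pi/3 , 41 ] 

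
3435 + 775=4210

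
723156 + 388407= 1111563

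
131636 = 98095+33541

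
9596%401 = 373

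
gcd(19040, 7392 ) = 224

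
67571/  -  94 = -719 + 15/94 = - 718.84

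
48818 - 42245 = 6573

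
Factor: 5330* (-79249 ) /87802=-16246045/3377 = - 5^1*11^(-1 )*19^1*41^1 * 43^1*97^1*307^(-1 ) 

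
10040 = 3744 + 6296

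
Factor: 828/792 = 23/22 = 2^( - 1)  *  11^( - 1 )*23^1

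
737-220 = 517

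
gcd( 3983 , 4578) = 7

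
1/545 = 1/545 = 0.00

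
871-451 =420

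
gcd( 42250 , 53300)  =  650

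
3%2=1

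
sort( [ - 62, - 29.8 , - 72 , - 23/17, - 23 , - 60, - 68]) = [ - 72, - 68, - 62, -60, - 29.8, - 23,-23/17 ] 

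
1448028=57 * 25404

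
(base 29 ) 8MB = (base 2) 1110011010001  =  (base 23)dlh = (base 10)7377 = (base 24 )cj9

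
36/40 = 9/10  =  0.90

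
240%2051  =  240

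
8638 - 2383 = 6255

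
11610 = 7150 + 4460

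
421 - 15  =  406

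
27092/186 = 145+61/93 = 145.66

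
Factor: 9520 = 2^4*5^1 * 7^1*17^1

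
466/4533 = 466/4533 = 0.10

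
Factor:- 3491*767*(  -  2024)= 5419456328 = 2^3*11^1*13^1*23^1*59^1*3491^1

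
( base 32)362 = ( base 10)3266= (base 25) 55g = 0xcc2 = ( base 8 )6302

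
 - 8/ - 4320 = 1/540=0.00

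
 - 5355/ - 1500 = 3+57/100 = 3.57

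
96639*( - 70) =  - 6764730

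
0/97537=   0 = 0.00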